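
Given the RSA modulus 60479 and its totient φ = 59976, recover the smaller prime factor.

197

φ(n) = (p−1)(q−1) = n − (p+q) + 1, so p + q = 60479 − 59976 + 1 = 504.
p and q are the roots of t² − 504t + 60479 = 0.
Discriminant: 504² − 4·60479 = 254016 − 241916 = 12100; √12100 = 110.
q = (504 − 110)/2 = 197, p = (504 + 110)/2 = 307.
Check: 197 · 307 = 60479.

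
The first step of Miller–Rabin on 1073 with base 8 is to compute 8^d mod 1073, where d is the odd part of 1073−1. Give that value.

1073 − 1 = 1072 = 2^4 · 67, so d = 67.
8^1 ≡ 8 (mod 1073)
8^2 ≡ 8^2 = 64 ≡ 64 (mod 1073)
8^4 ≡ 64^2 = 4096 ≡ 877 (mod 1073)
8^8 ≡ 877^2 = 769129 ≡ 861 (mod 1073)
8^16 ≡ 861^2 = 741321 ≡ 951 (mod 1073)
8^32 ≡ 951^2 = 904401 ≡ 935 (mod 1073)
8^64 ≡ 935^2 = 874225 ≡ 803 (mod 1073)
67 = 64 + 2 + 1 in binary powers of 2.
So 8^67 ≡ 803 · 64 · 8 ≡ 177 (mod 1073).
Squaring chain: 177 → 212 → 951 → 935; never reaches −1, so base 8 is a Miller–Rabin witness that 1073 is composite.

177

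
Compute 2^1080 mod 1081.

2^1 ≡ 2 (mod 1081)
2^2 ≡ 2^2 = 4 ≡ 4 (mod 1081)
2^4 ≡ 4^2 = 16 ≡ 16 (mod 1081)
2^8 ≡ 16^2 = 256 ≡ 256 (mod 1081)
2^16 ≡ 256^2 = 65536 ≡ 676 (mod 1081)
2^32 ≡ 676^2 = 456976 ≡ 794 (mod 1081)
2^64 ≡ 794^2 = 630436 ≡ 213 (mod 1081)
2^128 ≡ 213^2 = 45369 ≡ 1048 (mod 1081)
2^256 ≡ 1048^2 = 1098304 ≡ 8 (mod 1081)
2^512 ≡ 8^2 = 64 ≡ 64 (mod 1081)
2^1024 ≡ 64^2 = 4096 ≡ 853 (mod 1081)
1080 = 1024 + 32 + 16 + 8 in binary powers of 2.
So 2^1080 ≡ 853 · 794 · 676 · 256 ≡ 165 (mod 1081).
Since 165 ≠ 1, base 2 is a Fermat witness: 1081 is composite.

165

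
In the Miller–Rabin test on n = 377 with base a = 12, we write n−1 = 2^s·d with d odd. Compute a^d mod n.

377 − 1 = 376 = 2^3 · 47, so d = 47.
12^1 ≡ 12 (mod 377)
12^2 ≡ 12^2 = 144 ≡ 144 (mod 377)
12^4 ≡ 144^2 = 20736 ≡ 1 (mod 377)
12^8 ≡ 1^2 = 1 ≡ 1 (mod 377)
12^16 ≡ 1^2 = 1 ≡ 1 (mod 377)
12^32 ≡ 1^2 = 1 ≡ 1 (mod 377)
47 = 32 + 8 + 4 + 2 + 1 in binary powers of 2.
So 12^47 ≡ 1 · 1 · 1 · 144 · 12 ≡ 220 (mod 377).
Squaring chain: 220 → 144 → 1; never reaches −1, so base 12 is a Miller–Rabin witness that 377 is composite.

220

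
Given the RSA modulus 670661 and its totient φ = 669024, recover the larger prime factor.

829

φ(n) = (p−1)(q−1) = n − (p+q) + 1, so p + q = 670661 − 669024 + 1 = 1638.
p and q are the roots of t² − 1638t + 670661 = 0.
Discriminant: 1638² − 4·670661 = 2683044 − 2682644 = 400; √400 = 20.
q = (1638 − 20)/2 = 809, p = (1638 + 20)/2 = 829.
Check: 809 · 829 = 670661.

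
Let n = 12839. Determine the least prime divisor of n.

12839 is odd.
Digit sum 23, not divisible by 3.
Ends in 9: not divisible by 5.
7: 12839 = 7·1834 + 1
11: 12839 = 11·1167 + 2
13: 12839 = 13·987 + 8
17: 12839 = 17·755 + 4
19: 12839 = 19·675 + 14
23: 12839 = 23·558 + 5
29: 12839 = 29·442 + 21
31: 12839 = 31·414 + 5
37: 12839 = 37·347

37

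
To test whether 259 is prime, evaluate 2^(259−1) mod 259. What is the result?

64

2^1 ≡ 2 (mod 259)
2^2 ≡ 2^2 = 4 ≡ 4 (mod 259)
2^4 ≡ 4^2 = 16 ≡ 16 (mod 259)
2^8 ≡ 16^2 = 256 ≡ 256 (mod 259)
2^16 ≡ 256^2 = 65536 ≡ 9 (mod 259)
2^32 ≡ 9^2 = 81 ≡ 81 (mod 259)
2^64 ≡ 81^2 = 6561 ≡ 86 (mod 259)
2^128 ≡ 86^2 = 7396 ≡ 144 (mod 259)
2^256 ≡ 144^2 = 20736 ≡ 16 (mod 259)
258 = 256 + 2 in binary powers of 2.
So 2^258 ≡ 16 · 4 ≡ 64 (mod 259).
Since 64 ≠ 1, base 2 is a Fermat witness: 259 is composite.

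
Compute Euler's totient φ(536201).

514800

Factor: 536201 = 53 · 67 · 151.
φ(536201) = (53−1) · (67−1) · (151−1) = 52 · 66 · 150 = 514800.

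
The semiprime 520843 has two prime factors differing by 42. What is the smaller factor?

701

Since p = q + 42, we have 520843 = q(q + 42), so q² + 42q − 520843 = 0.
Discriminant: 42² + 4·520843 = 1764 + 2083372 = 2085136; √2085136 = 1444.
q = (−42 + 1444)/2 = 701, and p = q + 42 = 743.
Check: 701 · 743 = 520843.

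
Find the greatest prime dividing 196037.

196037 = 43 · 4559
4559 = 47 · 97
97 is prime.
So 196037 = 43 · 47 · 97; the largest prime factor is 97.

97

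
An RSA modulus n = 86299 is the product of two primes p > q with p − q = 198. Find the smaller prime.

211

Since p = q + 198, we have 86299 = q(q + 198), so q² + 198q − 86299 = 0.
Discriminant: 198² + 4·86299 = 39204 + 345196 = 384400; √384400 = 620.
q = (−198 + 620)/2 = 211, and p = q + 198 = 409.
Check: 211 · 409 = 86299.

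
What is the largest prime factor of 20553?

20553 = 3 · 6851
6851 = 13 · 527
527 = 17 · 31
31 is prime.
So 20553 = 3 · 13 · 17 · 31; the largest prime factor is 31.

31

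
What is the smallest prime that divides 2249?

13

2249 is odd.
Digit sum 17, not divisible by 3.
Ends in 9: not divisible by 5.
7: 2249 = 7·321 + 2
11: 2249 = 11·204 + 5
13: 2249 = 13·173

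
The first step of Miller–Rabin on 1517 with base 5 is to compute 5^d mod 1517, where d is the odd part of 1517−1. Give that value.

402

1517 − 1 = 1516 = 2^2 · 379, so d = 379.
5^1 ≡ 5 (mod 1517)
5^2 ≡ 5^2 = 25 ≡ 25 (mod 1517)
5^4 ≡ 25^2 = 625 ≡ 625 (mod 1517)
5^8 ≡ 625^2 = 390625 ≡ 756 (mod 1517)
5^16 ≡ 756^2 = 571536 ≡ 1144 (mod 1517)
5^32 ≡ 1144^2 = 1308736 ≡ 1082 (mod 1517)
5^64 ≡ 1082^2 = 1170724 ≡ 1117 (mod 1517)
5^128 ≡ 1117^2 = 1247689 ≡ 715 (mod 1517)
5^256 ≡ 715^2 = 511225 ≡ 1513 (mod 1517)
379 = 256 + 64 + 32 + 16 + 8 + 2 + 1 in binary powers of 2.
So 5^379 ≡ 1513 · 1117 · 1082 · 1144 · 756 · 25 · 5 ≡ 402 (mod 1517).
Squaring chain: 402 → 802; never reaches −1, so base 5 is a Miller–Rabin witness that 1517 is composite.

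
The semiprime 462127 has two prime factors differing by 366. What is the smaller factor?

521

Since p = q + 366, we have 462127 = q(q + 366), so q² + 366q − 462127 = 0.
Discriminant: 366² + 4·462127 = 133956 + 1848508 = 1982464; √1982464 = 1408.
q = (−366 + 1408)/2 = 521, and p = q + 366 = 887.
Check: 521 · 887 = 462127.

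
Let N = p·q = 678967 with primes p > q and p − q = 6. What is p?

827

Since p = q + 6, we have 678967 = q(q + 6), so q² + 6q − 678967 = 0.
Discriminant: 6² + 4·678967 = 36 + 2715868 = 2715904; √2715904 = 1648.
q = (−6 + 1648)/2 = 821, and p = q + 6 = 827.
Check: 821 · 827 = 678967.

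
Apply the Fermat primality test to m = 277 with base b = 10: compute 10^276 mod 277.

1

10^1 ≡ 10 (mod 277)
10^2 ≡ 10^2 = 100 ≡ 100 (mod 277)
10^4 ≡ 100^2 = 10000 ≡ 28 (mod 277)
10^8 ≡ 28^2 = 784 ≡ 230 (mod 277)
10^16 ≡ 230^2 = 52900 ≡ 270 (mod 277)
10^32 ≡ 270^2 = 72900 ≡ 49 (mod 277)
10^64 ≡ 49^2 = 2401 ≡ 185 (mod 277)
10^128 ≡ 185^2 = 34225 ≡ 154 (mod 277)
10^256 ≡ 154^2 = 23716 ≡ 171 (mod 277)
276 = 256 + 16 + 4 in binary powers of 2.
So 10^276 ≡ 171 · 270 · 28 ≡ 1 (mod 277).
Since the result is 1, base 10 gives no evidence that 277 is composite.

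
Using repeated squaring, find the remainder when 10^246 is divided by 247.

235

10^1 ≡ 10 (mod 247)
10^2 ≡ 10^2 = 100 ≡ 100 (mod 247)
10^4 ≡ 100^2 = 10000 ≡ 120 (mod 247)
10^8 ≡ 120^2 = 14400 ≡ 74 (mod 247)
10^16 ≡ 74^2 = 5476 ≡ 42 (mod 247)
10^32 ≡ 42^2 = 1764 ≡ 35 (mod 247)
10^64 ≡ 35^2 = 1225 ≡ 237 (mod 247)
10^128 ≡ 237^2 = 56169 ≡ 100 (mod 247)
246 = 128 + 64 + 32 + 16 + 4 + 2 in binary powers of 2.
So 10^246 ≡ 100 · 237 · 35 · 42 · 120 · 100 ≡ 235 (mod 247).
Since 235 ≠ 1, base 10 is a Fermat witness: 247 is composite.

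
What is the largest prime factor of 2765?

79

2765 = 5 · 553
553 = 7 · 79
79 is prime.
So 2765 = 5 · 7 · 79; the largest prime factor is 79.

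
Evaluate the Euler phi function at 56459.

Factor: 56459 = 13 · 43 · 101.
φ(56459) = (13−1) · (43−1) · (101−1) = 12 · 42 · 100 = 50400.

50400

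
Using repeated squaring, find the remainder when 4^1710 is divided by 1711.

74

4^1 ≡ 4 (mod 1711)
4^2 ≡ 4^2 = 16 ≡ 16 (mod 1711)
4^4 ≡ 16^2 = 256 ≡ 256 (mod 1711)
4^8 ≡ 256^2 = 65536 ≡ 518 (mod 1711)
4^16 ≡ 518^2 = 268324 ≡ 1408 (mod 1711)
4^32 ≡ 1408^2 = 1982464 ≡ 1126 (mod 1711)
4^64 ≡ 1126^2 = 1267876 ≡ 25 (mod 1711)
4^128 ≡ 25^2 = 625 ≡ 625 (mod 1711)
4^256 ≡ 625^2 = 390625 ≡ 517 (mod 1711)
4^512 ≡ 517^2 = 267289 ≡ 373 (mod 1711)
4^1024 ≡ 373^2 = 139129 ≡ 538 (mod 1711)
1710 = 1024 + 512 + 128 + 32 + 8 + 4 + 2 in binary powers of 2.
So 4^1710 ≡ 538 · 373 · 625 · 1126 · 518 · 256 · 16 ≡ 74 (mod 1711).
Since 74 ≠ 1, base 4 is a Fermat witness: 1711 is composite.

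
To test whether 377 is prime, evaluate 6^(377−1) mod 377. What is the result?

373

6^1 ≡ 6 (mod 377)
6^2 ≡ 6^2 = 36 ≡ 36 (mod 377)
6^4 ≡ 36^2 = 1296 ≡ 165 (mod 377)
6^8 ≡ 165^2 = 27225 ≡ 81 (mod 377)
6^16 ≡ 81^2 = 6561 ≡ 152 (mod 377)
6^32 ≡ 152^2 = 23104 ≡ 107 (mod 377)
6^64 ≡ 107^2 = 11449 ≡ 139 (mod 377)
6^128 ≡ 139^2 = 19321 ≡ 94 (mod 377)
6^256 ≡ 94^2 = 8836 ≡ 165 (mod 377)
376 = 256 + 64 + 32 + 16 + 8 in binary powers of 2.
So 6^376 ≡ 165 · 139 · 107 · 152 · 81 ≡ 373 (mod 377).
Since 373 ≠ 1, base 6 is a Fermat witness: 377 is composite.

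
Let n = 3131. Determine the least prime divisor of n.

31

3131 is odd.
Digit sum 8, not divisible by 3.
Ends in 1: not divisible by 5.
7: 3131 = 7·447 + 2
11: 3131 = 11·284 + 7
13: 3131 = 13·240 + 11
17: 3131 = 17·184 + 3
19: 3131 = 19·164 + 15
23: 3131 = 23·136 + 3
29: 3131 = 29·107 + 28
31: 3131 = 31·101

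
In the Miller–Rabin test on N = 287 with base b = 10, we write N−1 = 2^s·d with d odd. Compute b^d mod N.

287 − 1 = 286 = 2^1 · 143, so d = 143.
10^1 ≡ 10 (mod 287)
10^2 ≡ 10^2 = 100 ≡ 100 (mod 287)
10^4 ≡ 100^2 = 10000 ≡ 242 (mod 287)
10^8 ≡ 242^2 = 58564 ≡ 16 (mod 287)
10^16 ≡ 16^2 = 256 ≡ 256 (mod 287)
10^32 ≡ 256^2 = 65536 ≡ 100 (mod 287)
10^64 ≡ 100^2 = 10000 ≡ 242 (mod 287)
10^128 ≡ 242^2 = 58564 ≡ 16 (mod 287)
143 = 128 + 8 + 4 + 2 + 1 in binary powers of 2.
So 10^143 ≡ 16 · 16 · 242 · 100 · 10 ≡ 180 (mod 287).
Squaring chain: 180; never reaches −1, so base 10 is a Miller–Rabin witness that 287 is composite.

180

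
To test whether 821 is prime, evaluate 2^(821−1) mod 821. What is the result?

2^1 ≡ 2 (mod 821)
2^2 ≡ 2^2 = 4 ≡ 4 (mod 821)
2^4 ≡ 4^2 = 16 ≡ 16 (mod 821)
2^8 ≡ 16^2 = 256 ≡ 256 (mod 821)
2^16 ≡ 256^2 = 65536 ≡ 677 (mod 821)
2^32 ≡ 677^2 = 458329 ≡ 211 (mod 821)
2^64 ≡ 211^2 = 44521 ≡ 187 (mod 821)
2^128 ≡ 187^2 = 34969 ≡ 487 (mod 821)
2^256 ≡ 487^2 = 237169 ≡ 721 (mod 821)
2^512 ≡ 721^2 = 519841 ≡ 148 (mod 821)
820 = 512 + 256 + 32 + 16 + 4 in binary powers of 2.
So 2^820 ≡ 148 · 721 · 211 · 677 · 16 ≡ 1 (mod 821).
Since the result is 1, base 2 gives no evidence that 821 is composite.

1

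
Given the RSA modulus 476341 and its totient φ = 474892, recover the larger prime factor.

φ(n) = (p−1)(q−1) = n − (p+q) + 1, so p + q = 476341 − 474892 + 1 = 1450.
p and q are the roots of t² − 1450t + 476341 = 0.
Discriminant: 1450² − 4·476341 = 2102500 − 1905364 = 197136; √197136 = 444.
q = (1450 − 444)/2 = 503, p = (1450 + 444)/2 = 947.
Check: 503 · 947 = 476341.

947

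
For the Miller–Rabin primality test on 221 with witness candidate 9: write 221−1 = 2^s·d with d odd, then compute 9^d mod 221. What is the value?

221 − 1 = 220 = 2^2 · 55, so d = 55.
9^1 ≡ 9 (mod 221)
9^2 ≡ 9^2 = 81 ≡ 81 (mod 221)
9^4 ≡ 81^2 = 6561 ≡ 152 (mod 221)
9^8 ≡ 152^2 = 23104 ≡ 120 (mod 221)
9^16 ≡ 120^2 = 14400 ≡ 35 (mod 221)
9^32 ≡ 35^2 = 1225 ≡ 120 (mod 221)
55 = 32 + 16 + 4 + 2 + 1 in binary powers of 2.
So 9^55 ≡ 120 · 35 · 152 · 81 · 9 ≡ 87 (mod 221).
Squaring chain: 87 → 55; never reaches −1, so base 9 is a Miller–Rabin witness that 221 is composite.

87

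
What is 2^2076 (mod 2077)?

963

2^1 ≡ 2 (mod 2077)
2^2 ≡ 2^2 = 4 ≡ 4 (mod 2077)
2^4 ≡ 4^2 = 16 ≡ 16 (mod 2077)
2^8 ≡ 16^2 = 256 ≡ 256 (mod 2077)
2^16 ≡ 256^2 = 65536 ≡ 1149 (mod 2077)
2^32 ≡ 1149^2 = 1320201 ≡ 1306 (mod 2077)
2^64 ≡ 1306^2 = 1705636 ≡ 419 (mod 2077)
2^128 ≡ 419^2 = 175561 ≡ 1093 (mod 2077)
2^256 ≡ 1093^2 = 1194649 ≡ 374 (mod 2077)
2^512 ≡ 374^2 = 139876 ≡ 717 (mod 2077)
2^1024 ≡ 717^2 = 514089 ≡ 1070 (mod 2077)
2^2048 ≡ 1070^2 = 1144900 ≡ 473 (mod 2077)
2076 = 2048 + 16 + 8 + 4 in binary powers of 2.
So 2^2076 ≡ 473 · 1149 · 256 · 16 ≡ 963 (mod 2077).
Since 963 ≠ 1, base 2 is a Fermat witness: 2077 is composite.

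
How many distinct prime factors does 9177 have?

4

9177 = 3 · 3059
3059 = 7 · 437
437 = 19 · 23
9177 = 3 · 7 · 19 · 23, which has 4 distinct prime factors.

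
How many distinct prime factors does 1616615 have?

6

1616615 = 5 · 323323
323323 = 7 · 46189
46189 = 11 · 4199
4199 = 13 · 323
323 = 17 · 19
1616615 = 5 · 7 · 11 · 13 · 17 · 19, which has 6 distinct prime factors.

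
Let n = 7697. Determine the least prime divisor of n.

7697 is odd.
Digit sum 29, not divisible by 3.
Ends in 7: not divisible by 5.
7: 7697 = 7·1099 + 4
11: 7697 = 11·699 + 8
13: 7697 = 13·592 + 1
17: 7697 = 17·452 + 13
19: 7697 = 19·405 + 2
23: 7697 = 23·334 + 15
29: 7697 = 29·265 + 12
31: 7697 = 31·248 + 9
37: 7697 = 37·208 + 1
41: 7697 = 41·187 + 30
43: 7697 = 43·179

43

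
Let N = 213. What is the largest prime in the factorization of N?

71

213 = 3 · 71
71 is prime.
So 213 = 3 · 71; the largest prime factor is 71.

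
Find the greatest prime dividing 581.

581 = 7 · 83
83 is prime.
So 581 = 7 · 83; the largest prime factor is 83.

83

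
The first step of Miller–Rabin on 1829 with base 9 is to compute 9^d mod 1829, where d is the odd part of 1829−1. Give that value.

1829 − 1 = 1828 = 2^2 · 457, so d = 457.
9^1 ≡ 9 (mod 1829)
9^2 ≡ 9^2 = 81 ≡ 81 (mod 1829)
9^4 ≡ 81^2 = 6561 ≡ 1074 (mod 1829)
9^8 ≡ 1074^2 = 1153476 ≡ 1206 (mod 1829)
9^16 ≡ 1206^2 = 1454436 ≡ 381 (mod 1829)
9^32 ≡ 381^2 = 145161 ≡ 670 (mod 1829)
9^64 ≡ 670^2 = 448900 ≡ 795 (mod 1829)
9^128 ≡ 795^2 = 632025 ≡ 1020 (mod 1829)
9^256 ≡ 1020^2 = 1040400 ≡ 1528 (mod 1829)
457 = 256 + 128 + 64 + 8 + 1 in binary powers of 2.
So 9^457 ≡ 1528 · 1020 · 795 · 1206 · 9 ≡ 1405 (mod 1829).
Squaring chain: 1405 → 534; never reaches −1, so base 9 is a Miller–Rabin witness that 1829 is composite.

1405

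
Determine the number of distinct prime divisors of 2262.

2262 = 2 · 1131
1131 = 3 · 377
377 = 13 · 29
2262 = 2 · 3 · 13 · 29, which has 4 distinct prime factors.

4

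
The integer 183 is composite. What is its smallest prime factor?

183 is odd.
Digit sum 12, divisible by 3.

3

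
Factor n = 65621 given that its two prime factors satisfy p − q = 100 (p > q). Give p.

Since p = q + 100, we have 65621 = q(q + 100), so q² + 100q − 65621 = 0.
Discriminant: 100² + 4·65621 = 10000 + 262484 = 272484; √272484 = 522.
q = (−100 + 522)/2 = 211, and p = q + 100 = 311.
Check: 211 · 311 = 65621.

311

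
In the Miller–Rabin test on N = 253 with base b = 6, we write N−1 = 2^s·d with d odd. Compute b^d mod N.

18

253 − 1 = 252 = 2^2 · 63, so d = 63.
6^1 ≡ 6 (mod 253)
6^2 ≡ 6^2 = 36 ≡ 36 (mod 253)
6^4 ≡ 36^2 = 1296 ≡ 31 (mod 253)
6^8 ≡ 31^2 = 961 ≡ 202 (mod 253)
6^16 ≡ 202^2 = 40804 ≡ 71 (mod 253)
6^32 ≡ 71^2 = 5041 ≡ 234 (mod 253)
63 = 32 + 16 + 8 + 4 + 2 + 1 in binary powers of 2.
So 6^63 ≡ 234 · 71 · 202 · 31 · 36 · 6 ≡ 18 (mod 253).
Squaring chain: 18 → 71; never reaches −1, so base 6 is a Miller–Rabin witness that 253 is composite.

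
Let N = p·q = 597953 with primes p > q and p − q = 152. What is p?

Since p = q + 152, we have 597953 = q(q + 152), so q² + 152q − 597953 = 0.
Discriminant: 152² + 4·597953 = 23104 + 2391812 = 2414916; √2414916 = 1554.
q = (−152 + 1554)/2 = 701, and p = q + 152 = 853.
Check: 701 · 853 = 597953.

853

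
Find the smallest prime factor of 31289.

67

31289 is odd.
Digit sum 23, not divisible by 3.
Ends in 9: not divisible by 5.
7: 31289 = 7·4469 + 6
11: 31289 = 11·2844 + 5
13: 31289 = 13·2406 + 11
17: 31289 = 17·1840 + 9
19: 31289 = 19·1646 + 15
23: 31289 = 23·1360 + 9
29: 31289 = 29·1078 + 27
31: 31289 = 31·1009 + 10
37: 31289 = 37·845 + 24
41: 31289 = 41·763 + 6
43: 31289 = 43·727 + 28
47: 31289 = 47·665 + 34
53: 31289 = 53·590 + 19
59: 31289 = 59·530 + 19
61: 31289 = 61·512 + 57
67: 31289 = 67·467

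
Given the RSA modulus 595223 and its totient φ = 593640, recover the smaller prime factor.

613

φ(n) = (p−1)(q−1) = n − (p+q) + 1, so p + q = 595223 − 593640 + 1 = 1584.
p and q are the roots of t² − 1584t + 595223 = 0.
Discriminant: 1584² − 4·595223 = 2509056 − 2380892 = 128164; √128164 = 358.
q = (1584 − 358)/2 = 613, p = (1584 + 358)/2 = 971.
Check: 613 · 971 = 595223.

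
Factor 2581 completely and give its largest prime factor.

2581 = 29 · 89
89 is prime.
So 2581 = 29 · 89; the largest prime factor is 89.

89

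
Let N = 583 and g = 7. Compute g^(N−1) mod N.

7^1 ≡ 7 (mod 583)
7^2 ≡ 7^2 = 49 ≡ 49 (mod 583)
7^4 ≡ 49^2 = 2401 ≡ 69 (mod 583)
7^8 ≡ 69^2 = 4761 ≡ 97 (mod 583)
7^16 ≡ 97^2 = 9409 ≡ 81 (mod 583)
7^32 ≡ 81^2 = 6561 ≡ 148 (mod 583)
7^64 ≡ 148^2 = 21904 ≡ 333 (mod 583)
7^128 ≡ 333^2 = 110889 ≡ 119 (mod 583)
7^256 ≡ 119^2 = 14161 ≡ 169 (mod 583)
7^512 ≡ 169^2 = 28561 ≡ 577 (mod 583)
582 = 512 + 64 + 4 + 2 in binary powers of 2.
So 7^582 ≡ 577 · 333 · 69 · 49 ≡ 566 (mod 583).
Since 566 ≠ 1, base 7 is a Fermat witness: 583 is composite.

566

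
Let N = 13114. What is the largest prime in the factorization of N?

83

13114 = 2 · 6557
6557 = 79 · 83
83 is prime.
So 13114 = 2 · 79 · 83; the largest prime factor is 83.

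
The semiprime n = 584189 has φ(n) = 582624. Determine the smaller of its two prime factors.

φ(n) = (p−1)(q−1) = n − (p+q) + 1, so p + q = 584189 − 582624 + 1 = 1566.
p and q are the roots of t² − 1566t + 584189 = 0.
Discriminant: 1566² − 4·584189 = 2452356 − 2336756 = 115600; √115600 = 340.
q = (1566 − 340)/2 = 613, p = (1566 + 340)/2 = 953.
Check: 613 · 953 = 584189.

613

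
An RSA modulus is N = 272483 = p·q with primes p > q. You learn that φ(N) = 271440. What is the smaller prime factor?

φ(n) = (p−1)(q−1) = n − (p+q) + 1, so p + q = 272483 − 271440 + 1 = 1044.
p and q are the roots of t² − 1044t + 272483 = 0.
Discriminant: 1044² − 4·272483 = 1089936 − 1089932 = 4; √4 = 2.
q = (1044 − 2)/2 = 521, p = (1044 + 2)/2 = 523.
Check: 521 · 523 = 272483.

521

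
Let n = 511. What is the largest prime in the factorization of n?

511 = 7 · 73
73 is prime.
So 511 = 7 · 73; the largest prime factor is 73.

73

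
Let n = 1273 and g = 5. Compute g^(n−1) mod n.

600

5^1 ≡ 5 (mod 1273)
5^2 ≡ 5^2 = 25 ≡ 25 (mod 1273)
5^4 ≡ 25^2 = 625 ≡ 625 (mod 1273)
5^8 ≡ 625^2 = 390625 ≡ 1087 (mod 1273)
5^16 ≡ 1087^2 = 1181569 ≡ 225 (mod 1273)
5^32 ≡ 225^2 = 50625 ≡ 978 (mod 1273)
5^64 ≡ 978^2 = 956484 ≡ 461 (mod 1273)
5^128 ≡ 461^2 = 212521 ≡ 1203 (mod 1273)
5^256 ≡ 1203^2 = 1447209 ≡ 1081 (mod 1273)
5^512 ≡ 1081^2 = 1168561 ≡ 1220 (mod 1273)
5^1024 ≡ 1220^2 = 1488400 ≡ 263 (mod 1273)
1272 = 1024 + 128 + 64 + 32 + 16 + 8 in binary powers of 2.
So 5^1272 ≡ 263 · 1203 · 461 · 978 · 225 · 1087 ≡ 600 (mod 1273).
Since 600 ≠ 1, base 5 is a Fermat witness: 1273 is composite.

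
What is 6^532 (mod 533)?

373

6^1 ≡ 6 (mod 533)
6^2 ≡ 6^2 = 36 ≡ 36 (mod 533)
6^4 ≡ 36^2 = 1296 ≡ 230 (mod 533)
6^8 ≡ 230^2 = 52900 ≡ 133 (mod 533)
6^16 ≡ 133^2 = 17689 ≡ 100 (mod 533)
6^32 ≡ 100^2 = 10000 ≡ 406 (mod 533)
6^64 ≡ 406^2 = 164836 ≡ 139 (mod 533)
6^128 ≡ 139^2 = 19321 ≡ 133 (mod 533)
6^256 ≡ 133^2 = 17689 ≡ 100 (mod 533)
6^512 ≡ 100^2 = 10000 ≡ 406 (mod 533)
532 = 512 + 16 + 4 in binary powers of 2.
So 6^532 ≡ 406 · 100 · 230 ≡ 373 (mod 533).
Since 373 ≠ 1, base 6 is a Fermat witness: 533 is composite.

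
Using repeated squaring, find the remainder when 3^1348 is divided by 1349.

3^1 ≡ 3 (mod 1349)
3^2 ≡ 3^2 = 9 ≡ 9 (mod 1349)
3^4 ≡ 9^2 = 81 ≡ 81 (mod 1349)
3^8 ≡ 81^2 = 6561 ≡ 1165 (mod 1349)
3^16 ≡ 1165^2 = 1357225 ≡ 131 (mod 1349)
3^32 ≡ 131^2 = 17161 ≡ 973 (mod 1349)
3^64 ≡ 973^2 = 946729 ≡ 1080 (mod 1349)
3^128 ≡ 1080^2 = 1166400 ≡ 864 (mod 1349)
3^256 ≡ 864^2 = 746496 ≡ 499 (mod 1349)
3^512 ≡ 499^2 = 249001 ≡ 785 (mod 1349)
3^1024 ≡ 785^2 = 616225 ≡ 1081 (mod 1349)
1348 = 1024 + 256 + 64 + 4 in binary powers of 2.
So 3^1348 ≡ 1081 · 499 · 1080 · 81 ≡ 682 (mod 1349).
Since 682 ≠ 1, base 3 is a Fermat witness: 1349 is composite.

682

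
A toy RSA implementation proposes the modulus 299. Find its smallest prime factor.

299 is odd.
Digit sum 20, not divisible by 3.
Ends in 9: not divisible by 5.
7: 299 = 7·42 + 5
11: 299 = 11·27 + 2
13: 299 = 13·23

13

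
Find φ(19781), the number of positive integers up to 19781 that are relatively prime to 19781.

19500

Factor: 19781 = 131 · 151.
φ(19781) = (131−1) · (151−1) = 130 · 150 = 19500.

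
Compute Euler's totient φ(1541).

Factor: 1541 = 23 · 67.
φ(1541) = (23−1) · (67−1) = 22 · 66 = 1452.

1452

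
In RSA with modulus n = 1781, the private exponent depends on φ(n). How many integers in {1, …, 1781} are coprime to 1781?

Factor: 1781 = 13 · 137.
φ(1781) = (13−1) · (137−1) = 12 · 136 = 1632.

1632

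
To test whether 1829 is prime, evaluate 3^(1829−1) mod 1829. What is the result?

534

3^1 ≡ 3 (mod 1829)
3^2 ≡ 3^2 = 9 ≡ 9 (mod 1829)
3^4 ≡ 9^2 = 81 ≡ 81 (mod 1829)
3^8 ≡ 81^2 = 6561 ≡ 1074 (mod 1829)
3^16 ≡ 1074^2 = 1153476 ≡ 1206 (mod 1829)
3^32 ≡ 1206^2 = 1454436 ≡ 381 (mod 1829)
3^64 ≡ 381^2 = 145161 ≡ 670 (mod 1829)
3^128 ≡ 670^2 = 448900 ≡ 795 (mod 1829)
3^256 ≡ 795^2 = 632025 ≡ 1020 (mod 1829)
3^512 ≡ 1020^2 = 1040400 ≡ 1528 (mod 1829)
3^1024 ≡ 1528^2 = 2334784 ≡ 980 (mod 1829)
1828 = 1024 + 512 + 256 + 32 + 4 in binary powers of 2.
So 3^1828 ≡ 980 · 1528 · 1020 · 381 · 81 ≡ 534 (mod 1829).
Since 534 ≠ 1, base 3 is a Fermat witness: 1829 is composite.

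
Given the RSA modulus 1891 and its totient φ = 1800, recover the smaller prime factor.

φ(n) = (p−1)(q−1) = n − (p+q) + 1, so p + q = 1891 − 1800 + 1 = 92.
p and q are the roots of t² − 92t + 1891 = 0.
Discriminant: 92² − 4·1891 = 8464 − 7564 = 900; √900 = 30.
q = (92 − 30)/2 = 31, p = (92 + 30)/2 = 61.
Check: 31 · 61 = 1891.

31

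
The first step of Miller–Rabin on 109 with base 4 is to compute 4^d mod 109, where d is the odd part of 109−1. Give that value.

109 − 1 = 108 = 2^2 · 27, so d = 27.
4^1 ≡ 4 (mod 109)
4^2 ≡ 4^2 = 16 ≡ 16 (mod 109)
4^4 ≡ 16^2 = 256 ≡ 38 (mod 109)
4^8 ≡ 38^2 = 1444 ≡ 27 (mod 109)
4^16 ≡ 27^2 = 729 ≡ 75 (mod 109)
27 = 16 + 8 + 2 + 1 in binary powers of 2.
So 4^27 ≡ 75 · 27 · 16 · 4 ≡ 108 (mod 109).
Since 4^d ≡ 108 (mod 109), base 4 does not prove 109 composite.

108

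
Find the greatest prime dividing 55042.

55042 = 2 · 27521
27521 = 13 · 2117
2117 = 29 · 73
73 is prime.
So 55042 = 2 · 13 · 29 · 73; the largest prime factor is 73.

73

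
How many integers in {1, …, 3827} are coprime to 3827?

Factor: 3827 = 43 · 89.
φ(3827) = (43−1) · (89−1) = 42 · 88 = 3696.

3696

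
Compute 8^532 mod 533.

8^1 ≡ 8 (mod 533)
8^2 ≡ 8^2 = 64 ≡ 64 (mod 533)
8^4 ≡ 64^2 = 4096 ≡ 365 (mod 533)
8^8 ≡ 365^2 = 133225 ≡ 508 (mod 533)
8^16 ≡ 508^2 = 258064 ≡ 92 (mod 533)
8^32 ≡ 92^2 = 8464 ≡ 469 (mod 533)
8^64 ≡ 469^2 = 219961 ≡ 365 (mod 533)
8^128 ≡ 365^2 = 133225 ≡ 508 (mod 533)
8^256 ≡ 508^2 = 258064 ≡ 92 (mod 533)
8^512 ≡ 92^2 = 8464 ≡ 469 (mod 533)
532 = 512 + 16 + 4 in binary powers of 2.
So 8^532 ≡ 469 · 92 · 365 ≡ 469 (mod 533).
Since 469 ≠ 1, base 8 is a Fermat witness: 533 is composite.

469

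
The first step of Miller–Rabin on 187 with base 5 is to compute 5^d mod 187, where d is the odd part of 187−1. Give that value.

187 − 1 = 186 = 2^1 · 93, so d = 93.
5^1 ≡ 5 (mod 187)
5^2 ≡ 5^2 = 25 ≡ 25 (mod 187)
5^4 ≡ 25^2 = 625 ≡ 64 (mod 187)
5^8 ≡ 64^2 = 4096 ≡ 169 (mod 187)
5^16 ≡ 169^2 = 28561 ≡ 137 (mod 187)
5^32 ≡ 137^2 = 18769 ≡ 69 (mod 187)
5^64 ≡ 69^2 = 4761 ≡ 86 (mod 187)
93 = 64 + 16 + 8 + 4 + 1 in binary powers of 2.
So 5^93 ≡ 86 · 137 · 169 · 64 · 5 ≡ 37 (mod 187).
Squaring chain: 37; never reaches −1, so base 5 is a Miller–Rabin witness that 187 is composite.

37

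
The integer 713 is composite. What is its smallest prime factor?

713 is odd.
Digit sum 11, not divisible by 3.
Ends in 3: not divisible by 5.
7: 713 = 7·101 + 6
11: 713 = 11·64 + 9
13: 713 = 13·54 + 11
17: 713 = 17·41 + 16
19: 713 = 19·37 + 10
23: 713 = 23·31

23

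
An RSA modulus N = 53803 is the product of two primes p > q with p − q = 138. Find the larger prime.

Since p = q + 138, we have 53803 = q(q + 138), so q² + 138q − 53803 = 0.
Discriminant: 138² + 4·53803 = 19044 + 215212 = 234256; √234256 = 484.
q = (−138 + 484)/2 = 173, and p = q + 138 = 311.
Check: 173 · 311 = 53803.

311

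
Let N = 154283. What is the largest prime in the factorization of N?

71

154283 = 41 · 3763
3763 = 53 · 71
71 is prime.
So 154283 = 41 · 53 · 71; the largest prime factor is 71.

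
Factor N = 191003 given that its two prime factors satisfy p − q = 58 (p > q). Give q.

409

Since p = q + 58, we have 191003 = q(q + 58), so q² + 58q − 191003 = 0.
Discriminant: 58² + 4·191003 = 3364 + 764012 = 767376; √767376 = 876.
q = (−58 + 876)/2 = 409, and p = q + 58 = 467.
Check: 409 · 467 = 191003.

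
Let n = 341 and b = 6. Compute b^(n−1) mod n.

6^1 ≡ 6 (mod 341)
6^2 ≡ 6^2 = 36 ≡ 36 (mod 341)
6^4 ≡ 36^2 = 1296 ≡ 273 (mod 341)
6^8 ≡ 273^2 = 74529 ≡ 191 (mod 341)
6^16 ≡ 191^2 = 36481 ≡ 335 (mod 341)
6^32 ≡ 335^2 = 112225 ≡ 36 (mod 341)
6^64 ≡ 36^2 = 1296 ≡ 273 (mod 341)
6^128 ≡ 273^2 = 74529 ≡ 191 (mod 341)
6^256 ≡ 191^2 = 36481 ≡ 335 (mod 341)
340 = 256 + 64 + 16 + 4 in binary powers of 2.
So 6^340 ≡ 335 · 273 · 335 · 273 ≡ 56 (mod 341).
Since 56 ≠ 1, base 6 is a Fermat witness: 341 is composite.

56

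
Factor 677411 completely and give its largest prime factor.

677411 = 7 · 96773
96773 = 29 · 3337
3337 = 47 · 71
71 is prime.
So 677411 = 7 · 29 · 47 · 71; the largest prime factor is 71.

71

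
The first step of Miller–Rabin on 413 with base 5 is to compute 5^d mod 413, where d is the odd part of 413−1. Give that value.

413 − 1 = 412 = 2^2 · 103, so d = 103.
5^1 ≡ 5 (mod 413)
5^2 ≡ 5^2 = 25 ≡ 25 (mod 413)
5^4 ≡ 25^2 = 625 ≡ 212 (mod 413)
5^8 ≡ 212^2 = 44944 ≡ 340 (mod 413)
5^16 ≡ 340^2 = 115600 ≡ 373 (mod 413)
5^32 ≡ 373^2 = 139129 ≡ 361 (mod 413)
5^64 ≡ 361^2 = 130321 ≡ 226 (mod 413)
103 = 64 + 32 + 4 + 2 + 1 in binary powers of 2.
So 5^103 ≡ 226 · 361 · 212 · 25 · 5 ≡ 19 (mod 413).
Squaring chain: 19 → 361; never reaches −1, so base 5 is a Miller–Rabin witness that 413 is composite.

19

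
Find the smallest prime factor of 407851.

407851 is odd.
Digit sum 25, not divisible by 3.
Ends in 1: not divisible by 5.
7: 407851 = 7·58264 + 3
11: 407851 = 11·37077 + 4
13: 407851 = 13·31373 + 2
17: 407851 = 17·23991 + 4
19: 407851 = 19·21465 + 16
23: 407851 = 23·17732 + 15
29: 407851 = 29·14063 + 24
31: 407851 = 31·13156 + 15
37: 407851 = 37·11023

37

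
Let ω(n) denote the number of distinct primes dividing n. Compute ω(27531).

4

27531 = 3^2 · 3059
3059 = 7 · 437
437 = 19 · 23
27531 = 3^2 · 7 · 19 · 23, which has 4 distinct prime factors.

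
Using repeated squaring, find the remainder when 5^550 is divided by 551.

480

5^1 ≡ 5 (mod 551)
5^2 ≡ 5^2 = 25 ≡ 25 (mod 551)
5^4 ≡ 25^2 = 625 ≡ 74 (mod 551)
5^8 ≡ 74^2 = 5476 ≡ 517 (mod 551)
5^16 ≡ 517^2 = 267289 ≡ 54 (mod 551)
5^32 ≡ 54^2 = 2916 ≡ 161 (mod 551)
5^64 ≡ 161^2 = 25921 ≡ 24 (mod 551)
5^128 ≡ 24^2 = 576 ≡ 25 (mod 551)
5^256 ≡ 25^2 = 625 ≡ 74 (mod 551)
5^512 ≡ 74^2 = 5476 ≡ 517 (mod 551)
550 = 512 + 32 + 4 + 2 in binary powers of 2.
So 5^550 ≡ 517 · 161 · 74 · 25 ≡ 480 (mod 551).
Since 480 ≠ 1, base 5 is a Fermat witness: 551 is composite.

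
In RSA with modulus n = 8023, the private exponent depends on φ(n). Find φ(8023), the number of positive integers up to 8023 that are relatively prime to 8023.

Factor: 8023 = 71 · 113.
φ(8023) = (71−1) · (113−1) = 70 · 112 = 7840.

7840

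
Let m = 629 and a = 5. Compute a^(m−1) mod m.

5^1 ≡ 5 (mod 629)
5^2 ≡ 5^2 = 25 ≡ 25 (mod 629)
5^4 ≡ 25^2 = 625 ≡ 625 (mod 629)
5^8 ≡ 625^2 = 390625 ≡ 16 (mod 629)
5^16 ≡ 16^2 = 256 ≡ 256 (mod 629)
5^32 ≡ 256^2 = 65536 ≡ 120 (mod 629)
5^64 ≡ 120^2 = 14400 ≡ 562 (mod 629)
5^128 ≡ 562^2 = 315844 ≡ 86 (mod 629)
5^256 ≡ 86^2 = 7396 ≡ 477 (mod 629)
5^512 ≡ 477^2 = 227529 ≡ 460 (mod 629)
628 = 512 + 64 + 32 + 16 + 4 in binary powers of 2.
So 5^628 ≡ 460 · 562 · 120 · 256 · 625 ≡ 404 (mod 629).
Since 404 ≠ 1, base 5 is a Fermat witness: 629 is composite.

404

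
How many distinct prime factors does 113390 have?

5

113390 = 2 · 56695
56695 = 5 · 11339
11339 = 17 · 667
667 = 23 · 29
113390 = 2 · 5 · 17 · 23 · 29, which has 5 distinct prime factors.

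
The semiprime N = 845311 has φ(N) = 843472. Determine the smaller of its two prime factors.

φ(n) = (p−1)(q−1) = n − (p+q) + 1, so p + q = 845311 − 843472 + 1 = 1840.
p and q are the roots of t² − 1840t + 845311 = 0.
Discriminant: 1840² − 4·845311 = 3385600 − 3381244 = 4356; √4356 = 66.
q = (1840 − 66)/2 = 887, p = (1840 + 66)/2 = 953.
Check: 887 · 953 = 845311.

887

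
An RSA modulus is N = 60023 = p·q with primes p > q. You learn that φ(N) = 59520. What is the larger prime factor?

311

φ(n) = (p−1)(q−1) = n − (p+q) + 1, so p + q = 60023 − 59520 + 1 = 504.
p and q are the roots of t² − 504t + 60023 = 0.
Discriminant: 504² − 4·60023 = 254016 − 240092 = 13924; √13924 = 118.
q = (504 − 118)/2 = 193, p = (504 + 118)/2 = 311.
Check: 193 · 311 = 60023.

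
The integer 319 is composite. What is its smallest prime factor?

319 is odd.
Digit sum 13, not divisible by 3.
Ends in 9: not divisible by 5.
7: 319 = 7·45 + 4
11: 319 = 11·29

11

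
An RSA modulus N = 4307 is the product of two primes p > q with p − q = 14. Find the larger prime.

Since p = q + 14, we have 4307 = q(q + 14), so q² + 14q − 4307 = 0.
Discriminant: 14² + 4·4307 = 196 + 17228 = 17424; √17424 = 132.
q = (−14 + 132)/2 = 59, and p = q + 14 = 73.
Check: 59 · 73 = 4307.

73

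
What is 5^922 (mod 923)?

25

5^1 ≡ 5 (mod 923)
5^2 ≡ 5^2 = 25 ≡ 25 (mod 923)
5^4 ≡ 25^2 = 625 ≡ 625 (mod 923)
5^8 ≡ 625^2 = 390625 ≡ 196 (mod 923)
5^16 ≡ 196^2 = 38416 ≡ 573 (mod 923)
5^32 ≡ 573^2 = 328329 ≡ 664 (mod 923)
5^64 ≡ 664^2 = 440896 ≡ 625 (mod 923)
5^128 ≡ 625^2 = 390625 ≡ 196 (mod 923)
5^256 ≡ 196^2 = 38416 ≡ 573 (mod 923)
5^512 ≡ 573^2 = 328329 ≡ 664 (mod 923)
922 = 512 + 256 + 128 + 16 + 8 + 2 in binary powers of 2.
So 5^922 ≡ 664 · 573 · 196 · 573 · 196 · 25 ≡ 25 (mod 923).
Since 25 ≠ 1, base 5 is a Fermat witness: 923 is composite.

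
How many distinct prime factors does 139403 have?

4

139403 = 11 · 12673
12673 = 19 · 667
667 = 23 · 29
139403 = 11 · 19 · 23 · 29, which has 4 distinct prime factors.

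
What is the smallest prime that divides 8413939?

8413939 is odd.
Digit sum 37, not divisible by 3.
Ends in 9: not divisible by 5.
7: 8413939 = 7·1201991 + 2
11: 8413939 = 11·764903 + 6
13: 8413939 = 13·647226 + 1
17: 8413939 = 17·494937 + 10
19: 8413939 = 19·442838 + 17
23: 8413939 = 23·365823 + 10
29: 8413939 = 29·290135 + 24
31: 8413939 = 31·271417 + 12
37: 8413939 = 37·227403 + 28
41: 8413939 = 41·205218 + 1
43: 8413939 = 43·195673

43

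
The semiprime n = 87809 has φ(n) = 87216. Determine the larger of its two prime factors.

317

φ(n) = (p−1)(q−1) = n − (p+q) + 1, so p + q = 87809 − 87216 + 1 = 594.
p and q are the roots of t² − 594t + 87809 = 0.
Discriminant: 594² − 4·87809 = 352836 − 351236 = 1600; √1600 = 40.
q = (594 − 40)/2 = 277, p = (594 + 40)/2 = 317.
Check: 277 · 317 = 87809.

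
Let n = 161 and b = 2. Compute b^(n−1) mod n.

2^1 ≡ 2 (mod 161)
2^2 ≡ 2^2 = 4 ≡ 4 (mod 161)
2^4 ≡ 4^2 = 16 ≡ 16 (mod 161)
2^8 ≡ 16^2 = 256 ≡ 95 (mod 161)
2^16 ≡ 95^2 = 9025 ≡ 9 (mod 161)
2^32 ≡ 9^2 = 81 ≡ 81 (mod 161)
2^64 ≡ 81^2 = 6561 ≡ 121 (mod 161)
2^128 ≡ 121^2 = 14641 ≡ 151 (mod 161)
160 = 128 + 32 in binary powers of 2.
So 2^160 ≡ 151 · 81 ≡ 156 (mod 161).
Since 156 ≠ 1, base 2 is a Fermat witness: 161 is composite.

156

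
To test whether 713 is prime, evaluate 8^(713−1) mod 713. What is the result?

8^1 ≡ 8 (mod 713)
8^2 ≡ 8^2 = 64 ≡ 64 (mod 713)
8^4 ≡ 64^2 = 4096 ≡ 531 (mod 713)
8^8 ≡ 531^2 = 281961 ≡ 326 (mod 713)
8^16 ≡ 326^2 = 106276 ≡ 39 (mod 713)
8^32 ≡ 39^2 = 1521 ≡ 95 (mod 713)
8^64 ≡ 95^2 = 9025 ≡ 469 (mod 713)
8^128 ≡ 469^2 = 219961 ≡ 357 (mod 713)
8^256 ≡ 357^2 = 127449 ≡ 535 (mod 713)
8^512 ≡ 535^2 = 286225 ≡ 312 (mod 713)
712 = 512 + 128 + 64 + 8 in binary powers of 2.
So 8^712 ≡ 312 · 357 · 469 · 326 ≡ 188 (mod 713).
Since 188 ≠ 1, base 8 is a Fermat witness: 713 is composite.

188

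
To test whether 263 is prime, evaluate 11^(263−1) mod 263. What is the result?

1

11^1 ≡ 11 (mod 263)
11^2 ≡ 11^2 = 121 ≡ 121 (mod 263)
11^4 ≡ 121^2 = 14641 ≡ 176 (mod 263)
11^8 ≡ 176^2 = 30976 ≡ 205 (mod 263)
11^16 ≡ 205^2 = 42025 ≡ 208 (mod 263)
11^32 ≡ 208^2 = 43264 ≡ 132 (mod 263)
11^64 ≡ 132^2 = 17424 ≡ 66 (mod 263)
11^128 ≡ 66^2 = 4356 ≡ 148 (mod 263)
11^256 ≡ 148^2 = 21904 ≡ 75 (mod 263)
262 = 256 + 4 + 2 in binary powers of 2.
So 11^262 ≡ 75 · 176 · 121 ≡ 1 (mod 263).
Since the result is 1, base 11 gives no evidence that 263 is composite.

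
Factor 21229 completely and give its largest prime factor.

71

21229 = 13 · 1633
1633 = 23 · 71
71 is prime.
So 21229 = 13 · 23 · 71; the largest prime factor is 71.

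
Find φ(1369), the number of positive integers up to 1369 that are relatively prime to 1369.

1332

Factor: 1369 = 37^2.
φ(1369) = 37^1·(37−1) = 1332.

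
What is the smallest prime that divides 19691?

19691 is odd.
Digit sum 26, not divisible by 3.
Ends in 1: not divisible by 5.
7: 19691 = 7·2813

7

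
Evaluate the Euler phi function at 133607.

123552

Factor: 133607 = 23 · 37 · 157.
φ(133607) = (23−1) · (37−1) · (157−1) = 22 · 36 · 156 = 123552.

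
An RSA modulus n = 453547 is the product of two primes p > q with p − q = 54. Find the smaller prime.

647

Since p = q + 54, we have 453547 = q(q + 54), so q² + 54q − 453547 = 0.
Discriminant: 54² + 4·453547 = 2916 + 1814188 = 1817104; √1817104 = 1348.
q = (−54 + 1348)/2 = 647, and p = q + 54 = 701.
Check: 647 · 701 = 453547.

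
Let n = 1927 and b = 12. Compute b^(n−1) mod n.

1840

12^1 ≡ 12 (mod 1927)
12^2 ≡ 12^2 = 144 ≡ 144 (mod 1927)
12^4 ≡ 144^2 = 20736 ≡ 1466 (mod 1927)
12^8 ≡ 1466^2 = 2149156 ≡ 551 (mod 1927)
12^16 ≡ 551^2 = 303601 ≡ 1062 (mod 1927)
12^32 ≡ 1062^2 = 1127844 ≡ 549 (mod 1927)
12^64 ≡ 549^2 = 301401 ≡ 789 (mod 1927)
12^128 ≡ 789^2 = 622521 ≡ 100 (mod 1927)
12^256 ≡ 100^2 = 10000 ≡ 365 (mod 1927)
12^512 ≡ 365^2 = 133225 ≡ 262 (mod 1927)
12^1024 ≡ 262^2 = 68644 ≡ 1199 (mod 1927)
1926 = 1024 + 512 + 256 + 128 + 4 + 2 in binary powers of 2.
So 12^1926 ≡ 1199 · 262 · 365 · 100 · 1466 · 144 ≡ 1840 (mod 1927).
Since 1840 ≠ 1, base 12 is a Fermat witness: 1927 is composite.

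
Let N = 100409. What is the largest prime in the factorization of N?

79

100409 = 31 · 3239
3239 = 41 · 79
79 is prime.
So 100409 = 31 · 41 · 79; the largest prime factor is 79.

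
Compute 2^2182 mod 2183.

2^1 ≡ 2 (mod 2183)
2^2 ≡ 2^2 = 4 ≡ 4 (mod 2183)
2^4 ≡ 4^2 = 16 ≡ 16 (mod 2183)
2^8 ≡ 16^2 = 256 ≡ 256 (mod 2183)
2^16 ≡ 256^2 = 65536 ≡ 46 (mod 2183)
2^32 ≡ 46^2 = 2116 ≡ 2116 (mod 2183)
2^64 ≡ 2116^2 = 4477456 ≡ 123 (mod 2183)
2^128 ≡ 123^2 = 15129 ≡ 2031 (mod 2183)
2^256 ≡ 2031^2 = 4124961 ≡ 1274 (mod 2183)
2^512 ≡ 1274^2 = 1623076 ≡ 1107 (mod 2183)
2^1024 ≡ 1107^2 = 1225449 ≡ 786 (mod 2183)
2^2048 ≡ 786^2 = 617796 ≡ 7 (mod 2183)
2182 = 2048 + 128 + 4 + 2 in binary powers of 2.
So 2^2182 ≡ 7 · 2031 · 16 · 4 ≡ 1760 (mod 2183).
Since 1760 ≠ 1, base 2 is a Fermat witness: 2183 is composite.

1760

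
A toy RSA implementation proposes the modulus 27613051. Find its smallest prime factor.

89

27613051 is odd.
Digit sum 25, not divisible by 3.
Ends in 1: not divisible by 5.
7: 27613051 = 7·3944721 + 4
11: 27613051 = 11·2510277 + 4
13: 27613051 = 13·2124080 + 11
17: 27613051 = 17·1624297 + 2
19: 27613051 = 19·1453318 + 9
23: 27613051 = 23·1200567 + 10
29: 27613051 = 29·952174 + 5
31: 27613051 = 31·890743 + 18
37: 27613051 = 37·746298 + 25
41: 27613051 = 41·673489 + 2
43: 27613051 = 43·642163 + 42
47: 27613051 = 47·587511 + 34
53: 27613051 = 53·521000 + 51
59: 27613051 = 59·468017 + 48
61: 27613051 = 61·452672 + 59
67: 27613051 = 67·412135 + 6
71: 27613051 = 71·388916 + 15
73: 27613051 = 73·378260 + 71
79: 27613051 = 79·349532 + 23
83: 27613051 = 83·332687 + 30
89: 27613051 = 89·310259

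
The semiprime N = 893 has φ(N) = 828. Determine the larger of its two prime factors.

47

φ(n) = (p−1)(q−1) = n − (p+q) + 1, so p + q = 893 − 828 + 1 = 66.
p and q are the roots of t² − 66t + 893 = 0.
Discriminant: 66² − 4·893 = 4356 − 3572 = 784; √784 = 28.
q = (66 − 28)/2 = 19, p = (66 + 28)/2 = 47.
Check: 19 · 47 = 893.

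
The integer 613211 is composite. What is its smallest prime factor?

31

613211 is odd.
Digit sum 14, not divisible by 3.
Ends in 1: not divisible by 5.
7: 613211 = 7·87601 + 4
11: 613211 = 11·55746 + 5
13: 613211 = 13·47170 + 1
17: 613211 = 17·36071 + 4
19: 613211 = 19·32274 + 5
23: 613211 = 23·26661 + 8
29: 613211 = 29·21145 + 6
31: 613211 = 31·19781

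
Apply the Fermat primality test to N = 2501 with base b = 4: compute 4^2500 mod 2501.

4^1 ≡ 4 (mod 2501)
4^2 ≡ 4^2 = 16 ≡ 16 (mod 2501)
4^4 ≡ 16^2 = 256 ≡ 256 (mod 2501)
4^8 ≡ 256^2 = 65536 ≡ 510 (mod 2501)
4^16 ≡ 510^2 = 260100 ≡ 2497 (mod 2501)
4^32 ≡ 2497^2 = 6235009 ≡ 16 (mod 2501)
4^64 ≡ 16^2 = 256 ≡ 256 (mod 2501)
4^128 ≡ 256^2 = 65536 ≡ 510 (mod 2501)
4^256 ≡ 510^2 = 260100 ≡ 2497 (mod 2501)
4^512 ≡ 2497^2 = 6235009 ≡ 16 (mod 2501)
4^1024 ≡ 16^2 = 256 ≡ 256 (mod 2501)
4^2048 ≡ 256^2 = 65536 ≡ 510 (mod 2501)
2500 = 2048 + 256 + 128 + 64 + 4 in binary powers of 2.
So 4^2500 ≡ 510 · 2497 · 510 · 256 · 256 ≡ 657 (mod 2501).
Since 657 ≠ 1, base 4 is a Fermat witness: 2501 is composite.

657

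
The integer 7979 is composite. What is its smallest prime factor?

79

7979 is odd.
Digit sum 32, not divisible by 3.
Ends in 9: not divisible by 5.
7: 7979 = 7·1139 + 6
11: 7979 = 11·725 + 4
13: 7979 = 13·613 + 10
17: 7979 = 17·469 + 6
19: 7979 = 19·419 + 18
23: 7979 = 23·346 + 21
29: 7979 = 29·275 + 4
31: 7979 = 31·257 + 12
37: 7979 = 37·215 + 24
41: 7979 = 41·194 + 25
43: 7979 = 43·185 + 24
47: 7979 = 47·169 + 36
53: 7979 = 53·150 + 29
59: 7979 = 59·135 + 14
61: 7979 = 61·130 + 49
67: 7979 = 67·119 + 6
71: 7979 = 71·112 + 27
73: 7979 = 73·109 + 22
79: 7979 = 79·101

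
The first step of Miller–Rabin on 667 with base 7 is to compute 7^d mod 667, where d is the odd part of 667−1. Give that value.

458

667 − 1 = 666 = 2^1 · 333, so d = 333.
7^1 ≡ 7 (mod 667)
7^2 ≡ 7^2 = 49 ≡ 49 (mod 667)
7^4 ≡ 49^2 = 2401 ≡ 400 (mod 667)
7^8 ≡ 400^2 = 160000 ≡ 587 (mod 667)
7^16 ≡ 587^2 = 344569 ≡ 397 (mod 667)
7^32 ≡ 397^2 = 157609 ≡ 197 (mod 667)
7^64 ≡ 197^2 = 38809 ≡ 123 (mod 667)
7^128 ≡ 123^2 = 15129 ≡ 455 (mod 667)
7^256 ≡ 455^2 = 207025 ≡ 255 (mod 667)
333 = 256 + 64 + 8 + 4 + 1 in binary powers of 2.
So 7^333 ≡ 255 · 123 · 587 · 400 · 7 ≡ 458 (mod 667).
Squaring chain: 458; never reaches −1, so base 7 is a Miller–Rabin witness that 667 is composite.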